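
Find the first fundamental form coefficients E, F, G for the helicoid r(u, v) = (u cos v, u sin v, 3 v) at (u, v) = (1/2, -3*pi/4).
E = 1;  F = 0;  G = 37/4

Partials: r_u = (cos(v), sin(v), 0), r_v = (-u*sin(v), u*cos(v), 3). As functions of (u, v):
  E = r_u · r_u = 1,
  F = r_u · r_v = 0,
  G = r_v · r_v = u^2 + 9.
Evaluating at (u, v) = (1/2, -3*pi/4): E = 1, F = 0, G = 37/4.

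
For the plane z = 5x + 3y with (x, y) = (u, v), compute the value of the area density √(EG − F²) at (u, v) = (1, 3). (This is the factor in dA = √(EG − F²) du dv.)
√(EG − F²)|_{(1, 3)} = sqrt(35)

E = 26, F = 15, G = 10, so EG − F² = 35. Taking the positive square root: √(EG − F²) = sqrt(35). At (u, v) = (1, 3): sqrt(35).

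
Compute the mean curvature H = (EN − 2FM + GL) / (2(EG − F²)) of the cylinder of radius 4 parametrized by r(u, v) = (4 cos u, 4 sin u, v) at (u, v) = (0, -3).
H = -1/8

With E = 16, F = 0, G = 1, L = -4, M = 0, N = 0, assemble
  H = (EN − 2FM + GL) / (2(EG − F²)) = -1/8.
At (u, v) = (0, -3): H = -1/8.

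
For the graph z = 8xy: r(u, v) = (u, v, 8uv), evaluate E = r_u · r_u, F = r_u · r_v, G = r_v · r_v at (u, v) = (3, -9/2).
E = 1297;  F = -864;  G = 577

Partials: r_u = (1, 0, 8*v), r_v = (0, 1, 8*u). As functions of (u, v):
  E = r_u · r_u = 64*v^2 + 1,
  F = r_u · r_v = 64*u*v,
  G = r_v · r_v = 64*u^2 + 1.
Evaluating at (u, v) = (3, -9/2): E = 1297, F = -864, G = 577.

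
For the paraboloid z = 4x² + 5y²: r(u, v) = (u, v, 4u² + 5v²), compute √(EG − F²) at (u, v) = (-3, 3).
√(EG − F²)|_{(-3, 3)} = sqrt(1477)

E = 64*u^2 + 1, F = 80*u*v, G = 100*v^2 + 1; EG − F² = 64*u^2 + 100*v^2 + 1; √(EG − F²) = sqrt(64*u^2 + 100*v^2 + 1). At the given point: sqrt(1477).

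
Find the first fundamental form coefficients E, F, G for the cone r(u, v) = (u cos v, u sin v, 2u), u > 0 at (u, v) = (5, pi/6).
E = 5;  F = 0;  G = 25

Partials: r_u = (cos(v), sin(v), 2), r_v = (-u*sin(v), u*cos(v), 0). As functions of (u, v):
  E = r_u · r_u = 5,
  F = r_u · r_v = 0,
  G = r_v · r_v = u^2.
Evaluating at (u, v) = (5, pi/6): E = 5, F = 0, G = 25.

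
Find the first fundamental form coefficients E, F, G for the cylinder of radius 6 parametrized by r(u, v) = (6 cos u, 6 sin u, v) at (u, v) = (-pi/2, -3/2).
E = 36;  F = 0;  G = 1

Partials: r_u = (-6*sin(u), 6*cos(u), 0), r_v = (0, 0, 1). As functions of (u, v):
  E = r_u · r_u = 36,
  F = r_u · r_v = 0,
  G = r_v · r_v = 1.
Evaluating at (u, v) = (-pi/2, -3/2): E = 36, F = 0, G = 1.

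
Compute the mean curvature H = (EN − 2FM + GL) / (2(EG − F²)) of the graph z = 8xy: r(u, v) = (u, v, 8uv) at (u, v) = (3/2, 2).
H = -1536*sqrt(401)/160801

With E = 64*v^2 + 1, F = 64*u*v, G = 64*u^2 + 1, L = 0, M = 8/sqrt(64*u^2 + 64*v^2 + 1), N = 0, assemble
  H = (EN − 2FM + GL) / (2(EG − F²)) = -512*u*v/(64*u^2 + 64*v^2 + 1)^(3/2).
At (u, v) = (3/2, 2): H = -1536*sqrt(401)/160801.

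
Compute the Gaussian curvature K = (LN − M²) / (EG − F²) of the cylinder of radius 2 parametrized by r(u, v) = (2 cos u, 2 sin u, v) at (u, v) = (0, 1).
K = 0

Coefficients of the first fundamental form: E = 4, F = 0, G = 1.
Coefficients of the second fundamental form: L = -2, M = 0, N = 0.
Assemble K = (LN − M²)/(EG − F²) = 0. At (u, v) = (0, 1): K = 0.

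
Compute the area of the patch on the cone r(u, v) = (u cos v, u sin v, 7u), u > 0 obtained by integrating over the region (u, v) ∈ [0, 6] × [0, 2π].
Area = 180*sqrt(2)*pi

Area = ∫∫ √(EG − F²) du dv with √(EG − F²) = 5*sqrt(2)*Abs(u). Integrating over [0, 6] × [0, 2π] gives 180*sqrt(2)*pi.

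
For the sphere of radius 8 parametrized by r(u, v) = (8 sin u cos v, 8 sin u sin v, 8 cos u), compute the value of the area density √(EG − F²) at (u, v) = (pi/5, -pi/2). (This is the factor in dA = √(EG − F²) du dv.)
√(EG − F²)|_{(pi/5, -pi/2)} = 16*sqrt(10 - 2*sqrt(5))

E = 64, F = 0, G = 64*sin(u)^2, so EG − F² = 4096*sin(u)^2. Taking the positive square root: √(EG − F²) = 64*Abs(sin(u)). At (u, v) = (pi/5, -pi/2): 16*sqrt(10 - 2*sqrt(5)).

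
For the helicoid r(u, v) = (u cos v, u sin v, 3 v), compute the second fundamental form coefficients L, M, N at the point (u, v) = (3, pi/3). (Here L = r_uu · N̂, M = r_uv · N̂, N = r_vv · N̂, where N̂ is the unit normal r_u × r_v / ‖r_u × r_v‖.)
L = 0;  M = -sqrt(2)/2;  N = 0

Compute the unit normal N̂(u, v) = (3*sin(v)/sqrt(u^2 + 9), -3*cos(v)/sqrt(u^2 + 9), u/sqrt(u^2 + 9)), and the second partials r_uu, r_uv, r_vv. Take dot products:
  L(u, v) = r_uu · N̂ = 0,
  M(u, v) = r_uv · N̂ = -3/sqrt(u^2 + 9),
  N(u, v) = r_vv · N̂ = 0.
Evaluating at (u, v) = (3, pi/3):
  L = 0, M = -sqrt(2)/2, N = 0.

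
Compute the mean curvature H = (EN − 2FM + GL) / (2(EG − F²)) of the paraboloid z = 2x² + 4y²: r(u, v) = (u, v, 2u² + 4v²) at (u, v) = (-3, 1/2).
H = 614*sqrt(161)/25921

With E = 16*u^2 + 1, F = 32*u*v, G = 64*v^2 + 1, L = 4/sqrt(16*u^2 + 64*v^2 + 1), M = 0, N = 8/sqrt(16*u^2 + 64*v^2 + 1), assemble
  H = (EN − 2FM + GL) / (2(EG − F²)) = 2*(32*u^2 + 64*v^2 + 3)/(16*u^2 + 64*v^2 + 1)^(3/2).
At (u, v) = (-3, 1/2): H = 614*sqrt(161)/25921.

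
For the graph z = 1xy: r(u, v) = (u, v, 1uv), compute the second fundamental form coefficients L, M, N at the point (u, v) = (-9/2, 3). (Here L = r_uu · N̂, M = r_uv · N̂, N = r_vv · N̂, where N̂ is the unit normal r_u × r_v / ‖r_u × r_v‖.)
L = 0;  M = 2/11;  N = 0

Compute the unit normal N̂(u, v) = (-v/sqrt(u^2 + v^2 + 1), -u/sqrt(u^2 + v^2 + 1), 1/sqrt(u^2 + v^2 + 1)), and the second partials r_uu, r_uv, r_vv. Take dot products:
  L(u, v) = r_uu · N̂ = 0,
  M(u, v) = r_uv · N̂ = 1/sqrt(u^2 + v^2 + 1),
  N(u, v) = r_vv · N̂ = 0.
Evaluating at (u, v) = (-9/2, 3):
  L = 0, M = 2/11, N = 0.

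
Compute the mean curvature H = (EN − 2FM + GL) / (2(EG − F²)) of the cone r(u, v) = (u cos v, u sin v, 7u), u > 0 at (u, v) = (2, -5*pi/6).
H = 7*sqrt(2)/40

With E = 50, F = 0, G = u^2, L = 0, M = 0, N = 7*sqrt(2)*u^2/(10*Abs(u)), assemble
  H = (EN − 2FM + GL) / (2(EG − F²)) = 7*sqrt(2)/(20*Abs(u)).
At (u, v) = (2, -5*pi/6): H = 7*sqrt(2)/40.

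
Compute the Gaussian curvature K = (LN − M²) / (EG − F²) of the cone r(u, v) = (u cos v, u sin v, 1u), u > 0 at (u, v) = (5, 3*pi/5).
K = 0

Coefficients of the first fundamental form: E = 2, F = 0, G = u^2.
Coefficients of the second fundamental form: L = 0, M = 0, N = sqrt(2)*u^2/(2*Abs(u)).
Assemble K = (LN − M²)/(EG − F²) = 0. At (u, v) = (5, 3*pi/5): K = 0.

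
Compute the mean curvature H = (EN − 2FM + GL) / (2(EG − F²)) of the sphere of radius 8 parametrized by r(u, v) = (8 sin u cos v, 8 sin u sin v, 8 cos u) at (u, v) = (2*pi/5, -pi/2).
H = -1/8

With E = 64, F = 0, G = 64*sin(u)^2, L = -8*sin(u)/Abs(sin(u)), M = 0, N = -8*sin(u)^3/Abs(sin(u)), assemble
  H = (EN − 2FM + GL) / (2(EG − F²)) = -sin(u)/(8*Abs(sin(u))).
At (u, v) = (2*pi/5, -pi/2): H = -1/8.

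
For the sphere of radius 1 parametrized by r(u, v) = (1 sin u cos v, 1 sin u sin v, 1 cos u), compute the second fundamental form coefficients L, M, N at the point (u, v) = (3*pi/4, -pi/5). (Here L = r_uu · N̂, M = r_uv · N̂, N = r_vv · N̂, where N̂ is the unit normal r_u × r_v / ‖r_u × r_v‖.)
L = -1;  M = 0;  N = -1/2

Compute the unit normal N̂(u, v) = (sin(u)^2*cos(v)/Abs(sin(u)), sin(u)^2*sin(v)/Abs(sin(u)), sin(2*u)/(2*Abs(sin(u)))), and the second partials r_uu, r_uv, r_vv. Take dot products:
  L(u, v) = r_uu · N̂ = -sin(u)/Abs(sin(u)),
  M(u, v) = r_uv · N̂ = 0,
  N(u, v) = r_vv · N̂ = -sin(u)^3/Abs(sin(u)).
Evaluating at (u, v) = (3*pi/4, -pi/5):
  L = -1, M = 0, N = -1/2.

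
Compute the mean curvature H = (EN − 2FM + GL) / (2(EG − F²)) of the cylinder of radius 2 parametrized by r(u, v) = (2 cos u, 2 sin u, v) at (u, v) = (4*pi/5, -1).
H = -1/4

With E = 4, F = 0, G = 1, L = -2, M = 0, N = 0, assemble
  H = (EN − 2FM + GL) / (2(EG − F²)) = -1/4.
At (u, v) = (4*pi/5, -1): H = -1/4.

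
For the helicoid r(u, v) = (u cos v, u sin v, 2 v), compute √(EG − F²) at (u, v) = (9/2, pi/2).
√(EG − F²)|_{(9/2, pi/2)} = sqrt(97)/2

E = 1, F = 0, G = u^2 + 4; EG − F² = u^2 + 4; √(EG − F²) = sqrt(u^2 + 4). At the given point: sqrt(97)/2.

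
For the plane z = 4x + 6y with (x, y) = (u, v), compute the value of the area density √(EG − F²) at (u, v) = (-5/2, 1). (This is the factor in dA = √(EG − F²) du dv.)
√(EG − F²)|_{(-5/2, 1)} = sqrt(53)

E = 17, F = 24, G = 37, so EG − F² = 53. Taking the positive square root: √(EG − F²) = sqrt(53). At (u, v) = (-5/2, 1): sqrt(53).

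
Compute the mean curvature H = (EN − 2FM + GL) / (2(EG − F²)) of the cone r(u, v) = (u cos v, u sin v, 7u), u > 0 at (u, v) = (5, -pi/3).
H = 7*sqrt(2)/100

With E = 50, F = 0, G = u^2, L = 0, M = 0, N = 7*sqrt(2)*u^2/(10*Abs(u)), assemble
  H = (EN − 2FM + GL) / (2(EG − F²)) = 7*sqrt(2)/(20*Abs(u)).
At (u, v) = (5, -pi/3): H = 7*sqrt(2)/100.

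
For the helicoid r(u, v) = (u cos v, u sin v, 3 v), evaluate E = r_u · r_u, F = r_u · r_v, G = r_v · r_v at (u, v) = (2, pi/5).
E = 1;  F = 0;  G = 13

Partials: r_u = (cos(v), sin(v), 0), r_v = (-u*sin(v), u*cos(v), 3). As functions of (u, v):
  E = r_u · r_u = 1,
  F = r_u · r_v = 0,
  G = r_v · r_v = u^2 + 9.
Evaluating at (u, v) = (2, pi/5): E = 1, F = 0, G = 13.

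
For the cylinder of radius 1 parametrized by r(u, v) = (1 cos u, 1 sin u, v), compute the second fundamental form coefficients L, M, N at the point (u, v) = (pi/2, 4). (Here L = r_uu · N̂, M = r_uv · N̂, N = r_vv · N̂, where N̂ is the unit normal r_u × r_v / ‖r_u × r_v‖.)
L = -1;  M = 0;  N = 0

Compute the unit normal N̂(u, v) = (cos(u), sin(u), 0), and the second partials r_uu, r_uv, r_vv. Take dot products:
  L(u, v) = r_uu · N̂ = -1,
  M(u, v) = r_uv · N̂ = 0,
  N(u, v) = r_vv · N̂ = 0.
Evaluating at (u, v) = (pi/2, 4):
  L = -1, M = 0, N = 0.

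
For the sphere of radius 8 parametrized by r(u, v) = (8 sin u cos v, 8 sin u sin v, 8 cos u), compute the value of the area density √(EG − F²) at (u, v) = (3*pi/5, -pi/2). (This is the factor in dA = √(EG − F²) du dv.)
√(EG − F²)|_{(3*pi/5, -pi/2)} = 16*sqrt(2*sqrt(5) + 10)

E = 64, F = 0, G = 64*sin(u)^2, so EG − F² = 4096*sin(u)^2. Taking the positive square root: √(EG − F²) = 64*Abs(sin(u)). At (u, v) = (3*pi/5, -pi/2): 16*sqrt(2*sqrt(5) + 10).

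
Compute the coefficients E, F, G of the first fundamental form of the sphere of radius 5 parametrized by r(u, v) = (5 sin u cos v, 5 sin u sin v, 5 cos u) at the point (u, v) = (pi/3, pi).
E = 25;  F = 0;  G = 75/4

Partials: r_u = (5*cos(u)*cos(v), 5*sin(v)*cos(u), -5*sin(u)), r_v = (-5*sin(u)*sin(v), 5*sin(u)*cos(v), 0). As functions of (u, v):
  E = r_u · r_u = 25,
  F = r_u · r_v = 0,
  G = r_v · r_v = 25*sin(u)^2.
Evaluating at (u, v) = (pi/3, pi): E = 25, F = 0, G = 75/4.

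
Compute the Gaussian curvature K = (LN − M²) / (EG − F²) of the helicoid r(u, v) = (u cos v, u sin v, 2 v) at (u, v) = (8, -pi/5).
K = -1/1156

Coefficients of the first fundamental form: E = 1, F = 0, G = u^2 + 4.
Coefficients of the second fundamental form: L = 0, M = -2/sqrt(u^2 + 4), N = 0.
Assemble K = (LN − M²)/(EG − F²) = -4/(u^2 + 4)^2. At (u, v) = (8, -pi/5): K = -1/1156.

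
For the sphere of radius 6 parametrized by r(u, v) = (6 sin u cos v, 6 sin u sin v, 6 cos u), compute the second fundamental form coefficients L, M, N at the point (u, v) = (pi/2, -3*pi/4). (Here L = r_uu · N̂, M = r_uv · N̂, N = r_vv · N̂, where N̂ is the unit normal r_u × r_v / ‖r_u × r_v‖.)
L = -6;  M = 0;  N = -6

Compute the unit normal N̂(u, v) = (sin(u)^2*cos(v)/Abs(sin(u)), sin(u)^2*sin(v)/Abs(sin(u)), sin(2*u)/(2*Abs(sin(u)))), and the second partials r_uu, r_uv, r_vv. Take dot products:
  L(u, v) = r_uu · N̂ = -6*sin(u)/Abs(sin(u)),
  M(u, v) = r_uv · N̂ = 0,
  N(u, v) = r_vv · N̂ = -6*sin(u)^3/Abs(sin(u)).
Evaluating at (u, v) = (pi/2, -3*pi/4):
  L = -6, M = 0, N = -6.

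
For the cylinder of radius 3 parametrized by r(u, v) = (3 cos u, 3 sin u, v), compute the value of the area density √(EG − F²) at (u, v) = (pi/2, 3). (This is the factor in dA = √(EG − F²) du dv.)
√(EG − F²)|_{(pi/2, 3)} = 3

E = 9, F = 0, G = 1, so EG − F² = 9. Taking the positive square root: √(EG − F²) = 3. At (u, v) = (pi/2, 3): 3.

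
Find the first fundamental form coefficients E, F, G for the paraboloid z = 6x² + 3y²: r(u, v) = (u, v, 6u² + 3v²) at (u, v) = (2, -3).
E = 577;  F = -432;  G = 325

Partials: r_u = (1, 0, 12*u), r_v = (0, 1, 6*v). As functions of (u, v):
  E = r_u · r_u = 144*u^2 + 1,
  F = r_u · r_v = 72*u*v,
  G = r_v · r_v = 36*v^2 + 1.
Evaluating at (u, v) = (2, -3): E = 577, F = -432, G = 325.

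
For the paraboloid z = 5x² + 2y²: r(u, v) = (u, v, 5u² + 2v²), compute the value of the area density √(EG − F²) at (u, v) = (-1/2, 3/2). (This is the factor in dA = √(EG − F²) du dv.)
√(EG − F²)|_{(-1/2, 3/2)} = sqrt(62)

E = 100*u^2 + 1, F = 40*u*v, G = 16*v^2 + 1, so EG − F² = 100*u^2 + 16*v^2 + 1. Taking the positive square root: √(EG − F²) = sqrt(100*u^2 + 16*v^2 + 1). At (u, v) = (-1/2, 3/2): sqrt(62).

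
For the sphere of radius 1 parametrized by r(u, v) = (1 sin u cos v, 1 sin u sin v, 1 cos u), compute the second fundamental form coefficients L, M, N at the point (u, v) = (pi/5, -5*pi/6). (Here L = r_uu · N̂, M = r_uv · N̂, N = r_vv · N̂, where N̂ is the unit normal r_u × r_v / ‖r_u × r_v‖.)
L = -1;  M = 0;  N = -5/8 + sqrt(5)/8

Compute the unit normal N̂(u, v) = (sin(u)^2*cos(v)/Abs(sin(u)), sin(u)^2*sin(v)/Abs(sin(u)), sin(2*u)/(2*Abs(sin(u)))), and the second partials r_uu, r_uv, r_vv. Take dot products:
  L(u, v) = r_uu · N̂ = -sin(u)/Abs(sin(u)),
  M(u, v) = r_uv · N̂ = 0,
  N(u, v) = r_vv · N̂ = -sin(u)^3/Abs(sin(u)).
Evaluating at (u, v) = (pi/5, -5*pi/6):
  L = -1, M = 0, N = -5/8 + sqrt(5)/8.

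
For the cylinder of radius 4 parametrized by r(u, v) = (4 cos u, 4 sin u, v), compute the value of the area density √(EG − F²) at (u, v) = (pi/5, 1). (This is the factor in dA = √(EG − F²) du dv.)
√(EG − F²)|_{(pi/5, 1)} = 4

E = 16, F = 0, G = 1, so EG − F² = 16. Taking the positive square root: √(EG − F²) = 4. At (u, v) = (pi/5, 1): 4.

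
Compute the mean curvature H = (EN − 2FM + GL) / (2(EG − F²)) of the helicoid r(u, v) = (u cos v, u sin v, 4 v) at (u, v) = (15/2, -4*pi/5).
H = 0

With E = 1, F = 0, G = u^2 + 16, L = 0, M = -4/sqrt(u^2 + 16), N = 0, assemble
  H = (EN − 2FM + GL) / (2(EG − F²)) = 0.
At (u, v) = (15/2, -4*pi/5): H = 0.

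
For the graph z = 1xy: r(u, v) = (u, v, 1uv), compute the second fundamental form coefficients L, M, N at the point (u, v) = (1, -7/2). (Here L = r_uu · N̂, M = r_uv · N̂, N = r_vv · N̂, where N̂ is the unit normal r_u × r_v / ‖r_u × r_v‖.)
L = 0;  M = 2*sqrt(57)/57;  N = 0

Compute the unit normal N̂(u, v) = (-v/sqrt(u^2 + v^2 + 1), -u/sqrt(u^2 + v^2 + 1), 1/sqrt(u^2 + v^2 + 1)), and the second partials r_uu, r_uv, r_vv. Take dot products:
  L(u, v) = r_uu · N̂ = 0,
  M(u, v) = r_uv · N̂ = 1/sqrt(u^2 + v^2 + 1),
  N(u, v) = r_vv · N̂ = 0.
Evaluating at (u, v) = (1, -7/2):
  L = 0, M = 2*sqrt(57)/57, N = 0.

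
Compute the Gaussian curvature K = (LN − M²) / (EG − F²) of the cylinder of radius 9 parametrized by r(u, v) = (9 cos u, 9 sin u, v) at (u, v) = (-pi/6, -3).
K = 0

Coefficients of the first fundamental form: E = 81, F = 0, G = 1.
Coefficients of the second fundamental form: L = -9, M = 0, N = 0.
Assemble K = (LN − M²)/(EG − F²) = 0. At (u, v) = (-pi/6, -3): K = 0.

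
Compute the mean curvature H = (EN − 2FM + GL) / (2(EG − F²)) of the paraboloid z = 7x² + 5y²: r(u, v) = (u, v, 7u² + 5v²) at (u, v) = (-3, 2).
H = 11632*sqrt(2165)/4687225

With E = 196*u^2 + 1, F = 140*u*v, G = 100*v^2 + 1, L = 14/sqrt(196*u^2 + 100*v^2 + 1), M = 0, N = 10/sqrt(196*u^2 + 100*v^2 + 1), assemble
  H = (EN − 2FM + GL) / (2(EG − F²)) = 4*(245*u^2 + 175*v^2 + 3)/(196*u^2 + 100*v^2 + 1)^(3/2).
At (u, v) = (-3, 2): H = 11632*sqrt(2165)/4687225.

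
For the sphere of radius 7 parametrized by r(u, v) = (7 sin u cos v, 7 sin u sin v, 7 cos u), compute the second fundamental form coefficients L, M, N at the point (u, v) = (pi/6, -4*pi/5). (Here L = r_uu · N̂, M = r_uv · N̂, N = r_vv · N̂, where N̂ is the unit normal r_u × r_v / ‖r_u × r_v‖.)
L = -7;  M = 0;  N = -7/4

Compute the unit normal N̂(u, v) = (sin(u)^2*cos(v)/Abs(sin(u)), sin(u)^2*sin(v)/Abs(sin(u)), sin(2*u)/(2*Abs(sin(u)))), and the second partials r_uu, r_uv, r_vv. Take dot products:
  L(u, v) = r_uu · N̂ = -7*sin(u)/Abs(sin(u)),
  M(u, v) = r_uv · N̂ = 0,
  N(u, v) = r_vv · N̂ = -7*sin(u)^3/Abs(sin(u)).
Evaluating at (u, v) = (pi/6, -4*pi/5):
  L = -7, M = 0, N = -7/4.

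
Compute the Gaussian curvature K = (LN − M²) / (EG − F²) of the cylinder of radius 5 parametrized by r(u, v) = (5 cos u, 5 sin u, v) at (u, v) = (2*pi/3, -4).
K = 0

Coefficients of the first fundamental form: E = 25, F = 0, G = 1.
Coefficients of the second fundamental form: L = -5, M = 0, N = 0.
Assemble K = (LN − M²)/(EG − F²) = 0. At (u, v) = (2*pi/3, -4): K = 0.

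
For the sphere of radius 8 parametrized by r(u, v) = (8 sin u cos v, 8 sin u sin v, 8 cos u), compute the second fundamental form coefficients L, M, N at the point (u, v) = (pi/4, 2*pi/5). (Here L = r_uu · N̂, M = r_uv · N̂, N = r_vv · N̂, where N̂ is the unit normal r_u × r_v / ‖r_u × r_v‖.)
L = -8;  M = 0;  N = -4

Compute the unit normal N̂(u, v) = (sin(u)^2*cos(v)/Abs(sin(u)), sin(u)^2*sin(v)/Abs(sin(u)), sin(2*u)/(2*Abs(sin(u)))), and the second partials r_uu, r_uv, r_vv. Take dot products:
  L(u, v) = r_uu · N̂ = -8*sin(u)/Abs(sin(u)),
  M(u, v) = r_uv · N̂ = 0,
  N(u, v) = r_vv · N̂ = -8*sin(u)^3/Abs(sin(u)).
Evaluating at (u, v) = (pi/4, 2*pi/5):
  L = -8, M = 0, N = -4.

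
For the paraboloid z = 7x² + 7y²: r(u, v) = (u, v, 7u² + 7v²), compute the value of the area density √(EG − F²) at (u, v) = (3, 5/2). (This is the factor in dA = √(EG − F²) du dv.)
√(EG − F²)|_{(3, 5/2)} = sqrt(2990)

E = 196*u^2 + 1, F = 196*u*v, G = 196*v^2 + 1, so EG − F² = 196*u^2 + 196*v^2 + 1. Taking the positive square root: √(EG − F²) = sqrt(196*u^2 + 196*v^2 + 1). At (u, v) = (3, 5/2): sqrt(2990).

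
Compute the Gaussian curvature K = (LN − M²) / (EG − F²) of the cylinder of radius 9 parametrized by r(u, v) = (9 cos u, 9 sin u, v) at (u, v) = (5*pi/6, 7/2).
K = 0

Coefficients of the first fundamental form: E = 81, F = 0, G = 1.
Coefficients of the second fundamental form: L = -9, M = 0, N = 0.
Assemble K = (LN − M²)/(EG − F²) = 0. At (u, v) = (5*pi/6, 7/2): K = 0.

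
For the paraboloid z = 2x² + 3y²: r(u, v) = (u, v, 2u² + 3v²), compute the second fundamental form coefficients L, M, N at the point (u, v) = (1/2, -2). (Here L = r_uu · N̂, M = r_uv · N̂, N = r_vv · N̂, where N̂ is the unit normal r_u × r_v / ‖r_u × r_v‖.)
L = 4*sqrt(149)/149;  M = 0;  N = 6*sqrt(149)/149

Compute the unit normal N̂(u, v) = (-4*u/sqrt(16*u^2 + 36*v^2 + 1), -6*v/sqrt(16*u^2 + 36*v^2 + 1), 1/sqrt(16*u^2 + 36*v^2 + 1)), and the second partials r_uu, r_uv, r_vv. Take dot products:
  L(u, v) = r_uu · N̂ = 4/sqrt(16*u^2 + 36*v^2 + 1),
  M(u, v) = r_uv · N̂ = 0,
  N(u, v) = r_vv · N̂ = 6/sqrt(16*u^2 + 36*v^2 + 1).
Evaluating at (u, v) = (1/2, -2):
  L = 4*sqrt(149)/149, M = 0, N = 6*sqrt(149)/149.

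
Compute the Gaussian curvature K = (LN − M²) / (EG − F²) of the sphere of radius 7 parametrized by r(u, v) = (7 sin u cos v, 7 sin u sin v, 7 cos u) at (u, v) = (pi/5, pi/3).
K = 1/49

Coefficients of the first fundamental form: E = 49, F = 0, G = 49*sin(u)^2.
Coefficients of the second fundamental form: L = -7*sin(u)/Abs(sin(u)), M = 0, N = -7*sin(u)^3/Abs(sin(u)).
Assemble K = (LN − M²)/(EG − F²) = 1/49. At (u, v) = (pi/5, pi/3): K = 1/49.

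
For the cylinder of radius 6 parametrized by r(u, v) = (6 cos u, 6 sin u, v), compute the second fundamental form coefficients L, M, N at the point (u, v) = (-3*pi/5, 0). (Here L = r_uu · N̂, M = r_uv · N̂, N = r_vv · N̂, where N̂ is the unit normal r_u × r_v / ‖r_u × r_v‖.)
L = -6;  M = 0;  N = 0

Compute the unit normal N̂(u, v) = (cos(u), sin(u), 0), and the second partials r_uu, r_uv, r_vv. Take dot products:
  L(u, v) = r_uu · N̂ = -6,
  M(u, v) = r_uv · N̂ = 0,
  N(u, v) = r_vv · N̂ = 0.
Evaluating at (u, v) = (-3*pi/5, 0):
  L = -6, M = 0, N = 0.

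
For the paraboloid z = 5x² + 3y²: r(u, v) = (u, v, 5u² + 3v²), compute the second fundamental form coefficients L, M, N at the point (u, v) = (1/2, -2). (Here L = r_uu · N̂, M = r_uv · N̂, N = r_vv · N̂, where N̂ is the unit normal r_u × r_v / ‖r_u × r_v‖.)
L = sqrt(170)/17;  M = 0;  N = 3*sqrt(170)/85

Compute the unit normal N̂(u, v) = (-10*u/sqrt(100*u^2 + 36*v^2 + 1), -6*v/sqrt(100*u^2 + 36*v^2 + 1), 1/sqrt(100*u^2 + 36*v^2 + 1)), and the second partials r_uu, r_uv, r_vv. Take dot products:
  L(u, v) = r_uu · N̂ = 10/sqrt(100*u^2 + 36*v^2 + 1),
  M(u, v) = r_uv · N̂ = 0,
  N(u, v) = r_vv · N̂ = 6/sqrt(100*u^2 + 36*v^2 + 1).
Evaluating at (u, v) = (1/2, -2):
  L = sqrt(170)/17, M = 0, N = 3*sqrt(170)/85.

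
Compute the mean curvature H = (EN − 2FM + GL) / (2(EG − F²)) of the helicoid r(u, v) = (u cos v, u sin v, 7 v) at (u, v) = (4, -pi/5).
H = 0

With E = 1, F = 0, G = u^2 + 49, L = 0, M = -7/sqrt(u^2 + 49), N = 0, assemble
  H = (EN − 2FM + GL) / (2(EG − F²)) = 0.
At (u, v) = (4, -pi/5): H = 0.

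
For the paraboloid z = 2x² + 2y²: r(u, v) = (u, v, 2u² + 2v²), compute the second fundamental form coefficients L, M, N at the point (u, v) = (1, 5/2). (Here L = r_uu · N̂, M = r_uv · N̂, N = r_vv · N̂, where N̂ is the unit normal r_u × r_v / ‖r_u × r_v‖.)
L = 4*sqrt(13)/39;  M = 0;  N = 4*sqrt(13)/39

Compute the unit normal N̂(u, v) = (-4*u/sqrt(16*u^2 + 16*v^2 + 1), -4*v/sqrt(16*u^2 + 16*v^2 + 1), 1/sqrt(16*u^2 + 16*v^2 + 1)), and the second partials r_uu, r_uv, r_vv. Take dot products:
  L(u, v) = r_uu · N̂ = 4/sqrt(16*u^2 + 16*v^2 + 1),
  M(u, v) = r_uv · N̂ = 0,
  N(u, v) = r_vv · N̂ = 4/sqrt(16*u^2 + 16*v^2 + 1).
Evaluating at (u, v) = (1, 5/2):
  L = 4*sqrt(13)/39, M = 0, N = 4*sqrt(13)/39.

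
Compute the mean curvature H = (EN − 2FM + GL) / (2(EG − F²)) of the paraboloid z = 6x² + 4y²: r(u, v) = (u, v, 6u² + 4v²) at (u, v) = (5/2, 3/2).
H = 4474*sqrt(1045)/1092025

With E = 144*u^2 + 1, F = 96*u*v, G = 64*v^2 + 1, L = 12/sqrt(144*u^2 + 64*v^2 + 1), M = 0, N = 8/sqrt(144*u^2 + 64*v^2 + 1), assemble
  H = (EN − 2FM + GL) / (2(EG − F²)) = 2*(288*u^2 + 192*v^2 + 5)/(144*u^2 + 64*v^2 + 1)^(3/2).
At (u, v) = (5/2, 3/2): H = 4474*sqrt(1045)/1092025.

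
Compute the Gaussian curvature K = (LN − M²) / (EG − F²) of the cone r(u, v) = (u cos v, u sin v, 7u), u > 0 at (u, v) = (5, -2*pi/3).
K = 0

Coefficients of the first fundamental form: E = 50, F = 0, G = u^2.
Coefficients of the second fundamental form: L = 0, M = 0, N = 7*sqrt(2)*u^2/(10*Abs(u)).
Assemble K = (LN − M²)/(EG − F²) = 0. At (u, v) = (5, -2*pi/3): K = 0.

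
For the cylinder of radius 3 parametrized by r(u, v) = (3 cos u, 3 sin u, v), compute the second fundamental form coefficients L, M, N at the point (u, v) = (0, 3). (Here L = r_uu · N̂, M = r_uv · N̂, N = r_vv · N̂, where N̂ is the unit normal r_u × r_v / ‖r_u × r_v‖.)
L = -3;  M = 0;  N = 0

Compute the unit normal N̂(u, v) = (cos(u), sin(u), 0), and the second partials r_uu, r_uv, r_vv. Take dot products:
  L(u, v) = r_uu · N̂ = -3,
  M(u, v) = r_uv · N̂ = 0,
  N(u, v) = r_vv · N̂ = 0.
Evaluating at (u, v) = (0, 3):
  L = -3, M = 0, N = 0.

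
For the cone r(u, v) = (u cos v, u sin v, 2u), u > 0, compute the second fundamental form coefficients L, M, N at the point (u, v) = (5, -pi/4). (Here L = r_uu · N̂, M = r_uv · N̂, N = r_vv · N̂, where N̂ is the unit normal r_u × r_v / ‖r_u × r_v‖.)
L = 0;  M = 0;  N = 2*sqrt(5)

Compute the unit normal N̂(u, v) = (-2*sqrt(5)*u*cos(v)/(5*Abs(u)), -2*sqrt(5)*u*sin(v)/(5*Abs(u)), sqrt(5)*u/(5*Abs(u))), and the second partials r_uu, r_uv, r_vv. Take dot products:
  L(u, v) = r_uu · N̂ = 0,
  M(u, v) = r_uv · N̂ = 0,
  N(u, v) = r_vv · N̂ = 2*sqrt(5)*u^2/(5*Abs(u)).
Evaluating at (u, v) = (5, -pi/4):
  L = 0, M = 0, N = 2*sqrt(5).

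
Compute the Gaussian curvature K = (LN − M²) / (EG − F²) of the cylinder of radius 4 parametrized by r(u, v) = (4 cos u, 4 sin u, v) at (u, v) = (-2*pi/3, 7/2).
K = 0

Coefficients of the first fundamental form: E = 16, F = 0, G = 1.
Coefficients of the second fundamental form: L = -4, M = 0, N = 0.
Assemble K = (LN − M²)/(EG − F²) = 0. At (u, v) = (-2*pi/3, 7/2): K = 0.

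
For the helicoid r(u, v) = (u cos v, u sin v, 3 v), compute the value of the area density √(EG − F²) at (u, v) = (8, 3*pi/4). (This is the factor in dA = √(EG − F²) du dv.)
√(EG − F²)|_{(8, 3*pi/4)} = sqrt(73)

E = 1, F = 0, G = u^2 + 9, so EG − F² = u^2 + 9. Taking the positive square root: √(EG − F²) = sqrt(u^2 + 9). At (u, v) = (8, 3*pi/4): sqrt(73).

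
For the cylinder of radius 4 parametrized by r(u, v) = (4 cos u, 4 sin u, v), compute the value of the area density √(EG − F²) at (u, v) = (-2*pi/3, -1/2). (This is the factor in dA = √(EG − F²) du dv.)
√(EG − F²)|_{(-2*pi/3, -1/2)} = 4

E = 16, F = 0, G = 1, so EG − F² = 16. Taking the positive square root: √(EG − F²) = 4. At (u, v) = (-2*pi/3, -1/2): 4.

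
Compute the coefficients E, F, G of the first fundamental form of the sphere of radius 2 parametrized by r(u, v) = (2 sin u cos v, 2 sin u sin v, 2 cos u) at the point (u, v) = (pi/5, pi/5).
E = 4;  F = 0;  G = 5/2 - sqrt(5)/2

Partials: r_u = (2*cos(u)*cos(v), 2*sin(v)*cos(u), -2*sin(u)), r_v = (-2*sin(u)*sin(v), 2*sin(u)*cos(v), 0). As functions of (u, v):
  E = r_u · r_u = 4,
  F = r_u · r_v = 0,
  G = r_v · r_v = 4*sin(u)^2.
Evaluating at (u, v) = (pi/5, pi/5): E = 4, F = 0, G = 5/2 - sqrt(5)/2.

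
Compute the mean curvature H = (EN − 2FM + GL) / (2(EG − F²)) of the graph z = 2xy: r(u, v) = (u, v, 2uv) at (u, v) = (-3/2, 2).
H = 6*sqrt(26)/169

With E = 4*v^2 + 1, F = 4*u*v, G = 4*u^2 + 1, L = 0, M = 2/sqrt(4*u^2 + 4*v^2 + 1), N = 0, assemble
  H = (EN − 2FM + GL) / (2(EG − F²)) = -8*u*v/(4*u^2 + 4*v^2 + 1)^(3/2).
At (u, v) = (-3/2, 2): H = 6*sqrt(26)/169.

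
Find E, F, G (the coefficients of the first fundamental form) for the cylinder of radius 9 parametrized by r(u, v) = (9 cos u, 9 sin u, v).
E = 81;  F = 0;  G = 1

Compute partials: r_u = (-9*sin(u), 9*cos(u), 0), r_v = (0, 0, 1). Then
  E = r_u · r_u = 81,
  F = r_u · r_v = 0,
  G = r_v · r_v = 1.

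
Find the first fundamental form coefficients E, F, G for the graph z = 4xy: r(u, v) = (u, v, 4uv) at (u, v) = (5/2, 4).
E = 257;  F = 160;  G = 101

Partials: r_u = (1, 0, 4*v), r_v = (0, 1, 4*u). As functions of (u, v):
  E = r_u · r_u = 16*v^2 + 1,
  F = r_u · r_v = 16*u*v,
  G = r_v · r_v = 16*u^2 + 1.
Evaluating at (u, v) = (5/2, 4): E = 257, F = 160, G = 101.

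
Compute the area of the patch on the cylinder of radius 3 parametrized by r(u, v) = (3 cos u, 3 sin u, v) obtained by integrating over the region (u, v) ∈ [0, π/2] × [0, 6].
Area = 9*pi

Area = ∫∫ √(EG − F²) du dv with √(EG − F²) = 3. Integrating over [0, π/2] × [0, 6] gives 9*pi.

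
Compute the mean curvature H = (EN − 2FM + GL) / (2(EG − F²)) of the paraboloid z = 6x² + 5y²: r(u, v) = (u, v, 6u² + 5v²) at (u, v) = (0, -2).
H = 2411*sqrt(401)/160801

With E = 144*u^2 + 1, F = 120*u*v, G = 100*v^2 + 1, L = 12/sqrt(144*u^2 + 100*v^2 + 1), M = 0, N = 10/sqrt(144*u^2 + 100*v^2 + 1), assemble
  H = (EN − 2FM + GL) / (2(EG − F²)) = (720*u^2 + 600*v^2 + 11)/(144*u^2 + 100*v^2 + 1)^(3/2).
At (u, v) = (0, -2): H = 2411*sqrt(401)/160801.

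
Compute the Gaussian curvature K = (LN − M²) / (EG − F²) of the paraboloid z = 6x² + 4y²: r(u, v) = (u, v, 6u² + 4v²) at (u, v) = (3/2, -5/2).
K = 96/525625

Coefficients of the first fundamental form: E = 144*u^2 + 1, F = 96*u*v, G = 64*v^2 + 1.
Coefficients of the second fundamental form: L = 12/sqrt(144*u^2 + 64*v^2 + 1), M = 0, N = 8/sqrt(144*u^2 + 64*v^2 + 1).
Assemble K = (LN − M²)/(EG − F²) = 96/(20736*u^4 + 18432*u^2*v^2 + 288*u^2 + 4096*v^4 + 128*v^2 + 1). At (u, v) = (3/2, -5/2): K = 96/525625.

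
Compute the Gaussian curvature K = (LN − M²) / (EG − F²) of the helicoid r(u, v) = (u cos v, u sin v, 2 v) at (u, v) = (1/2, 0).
K = -64/289

Coefficients of the first fundamental form: E = 1, F = 0, G = u^2 + 4.
Coefficients of the second fundamental form: L = 0, M = -2/sqrt(u^2 + 4), N = 0.
Assemble K = (LN − M²)/(EG − F²) = -4/(u^2 + 4)^2. At (u, v) = (1/2, 0): K = -64/289.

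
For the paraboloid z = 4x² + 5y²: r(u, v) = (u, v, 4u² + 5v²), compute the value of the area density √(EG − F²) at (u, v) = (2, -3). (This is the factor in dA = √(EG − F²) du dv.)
√(EG − F²)|_{(2, -3)} = sqrt(1157)

E = 64*u^2 + 1, F = 80*u*v, G = 100*v^2 + 1, so EG − F² = 64*u^2 + 100*v^2 + 1. Taking the positive square root: √(EG − F²) = sqrt(64*u^2 + 100*v^2 + 1). At (u, v) = (2, -3): sqrt(1157).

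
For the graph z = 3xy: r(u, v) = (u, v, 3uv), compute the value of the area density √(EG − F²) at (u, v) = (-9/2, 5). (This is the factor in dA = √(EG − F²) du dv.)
√(EG − F²)|_{(-9/2, 5)} = sqrt(1633)/2

E = 9*v^2 + 1, F = 9*u*v, G = 9*u^2 + 1, so EG − F² = 9*u^2 + 9*v^2 + 1. Taking the positive square root: √(EG − F²) = sqrt(9*u^2 + 9*v^2 + 1). At (u, v) = (-9/2, 5): sqrt(1633)/2.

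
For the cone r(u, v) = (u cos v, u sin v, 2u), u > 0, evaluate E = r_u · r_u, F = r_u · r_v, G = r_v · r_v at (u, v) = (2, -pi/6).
E = 5;  F = 0;  G = 4

Partials: r_u = (cos(v), sin(v), 2), r_v = (-u*sin(v), u*cos(v), 0). As functions of (u, v):
  E = r_u · r_u = 5,
  F = r_u · r_v = 0,
  G = r_v · r_v = u^2.
Evaluating at (u, v) = (2, -pi/6): E = 5, F = 0, G = 4.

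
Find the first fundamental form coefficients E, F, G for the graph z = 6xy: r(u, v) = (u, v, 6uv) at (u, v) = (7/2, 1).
E = 37;  F = 126;  G = 442

Partials: r_u = (1, 0, 6*v), r_v = (0, 1, 6*u). As functions of (u, v):
  E = r_u · r_u = 36*v^2 + 1,
  F = r_u · r_v = 36*u*v,
  G = r_v · r_v = 36*u^2 + 1.
Evaluating at (u, v) = (7/2, 1): E = 37, F = 126, G = 442.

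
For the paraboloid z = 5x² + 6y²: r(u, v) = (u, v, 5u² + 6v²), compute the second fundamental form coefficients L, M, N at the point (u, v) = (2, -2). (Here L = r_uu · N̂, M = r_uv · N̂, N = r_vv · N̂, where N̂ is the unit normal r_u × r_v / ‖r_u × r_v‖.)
L = 10*sqrt(977)/977;  M = 0;  N = 12*sqrt(977)/977

Compute the unit normal N̂(u, v) = (-10*u/sqrt(100*u^2 + 144*v^2 + 1), -12*v/sqrt(100*u^2 + 144*v^2 + 1), 1/sqrt(100*u^2 + 144*v^2 + 1)), and the second partials r_uu, r_uv, r_vv. Take dot products:
  L(u, v) = r_uu · N̂ = 10/sqrt(100*u^2 + 144*v^2 + 1),
  M(u, v) = r_uv · N̂ = 0,
  N(u, v) = r_vv · N̂ = 12/sqrt(100*u^2 + 144*v^2 + 1).
Evaluating at (u, v) = (2, -2):
  L = 10*sqrt(977)/977, M = 0, N = 12*sqrt(977)/977.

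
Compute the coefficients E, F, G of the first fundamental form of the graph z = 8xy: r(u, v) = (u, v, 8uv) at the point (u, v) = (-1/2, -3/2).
E = 145;  F = 48;  G = 17

Partials: r_u = (1, 0, 8*v), r_v = (0, 1, 8*u). As functions of (u, v):
  E = r_u · r_u = 64*v^2 + 1,
  F = r_u · r_v = 64*u*v,
  G = r_v · r_v = 64*u^2 + 1.
Evaluating at (u, v) = (-1/2, -3/2): E = 145, F = 48, G = 17.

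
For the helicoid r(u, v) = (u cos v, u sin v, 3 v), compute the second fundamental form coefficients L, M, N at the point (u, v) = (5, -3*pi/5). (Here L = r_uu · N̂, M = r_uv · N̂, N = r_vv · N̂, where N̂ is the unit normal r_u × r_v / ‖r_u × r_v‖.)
L = 0;  M = -3*sqrt(34)/34;  N = 0

Compute the unit normal N̂(u, v) = (3*sin(v)/sqrt(u^2 + 9), -3*cos(v)/sqrt(u^2 + 9), u/sqrt(u^2 + 9)), and the second partials r_uu, r_uv, r_vv. Take dot products:
  L(u, v) = r_uu · N̂ = 0,
  M(u, v) = r_uv · N̂ = -3/sqrt(u^2 + 9),
  N(u, v) = r_vv · N̂ = 0.
Evaluating at (u, v) = (5, -3*pi/5):
  L = 0, M = -3*sqrt(34)/34, N = 0.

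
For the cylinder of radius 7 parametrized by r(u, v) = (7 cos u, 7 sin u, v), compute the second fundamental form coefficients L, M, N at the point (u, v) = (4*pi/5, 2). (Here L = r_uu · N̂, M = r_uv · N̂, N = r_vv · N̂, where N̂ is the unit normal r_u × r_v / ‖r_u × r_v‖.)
L = -7;  M = 0;  N = 0

Compute the unit normal N̂(u, v) = (cos(u), sin(u), 0), and the second partials r_uu, r_uv, r_vv. Take dot products:
  L(u, v) = r_uu · N̂ = -7,
  M(u, v) = r_uv · N̂ = 0,
  N(u, v) = r_vv · N̂ = 0.
Evaluating at (u, v) = (4*pi/5, 2):
  L = -7, M = 0, N = 0.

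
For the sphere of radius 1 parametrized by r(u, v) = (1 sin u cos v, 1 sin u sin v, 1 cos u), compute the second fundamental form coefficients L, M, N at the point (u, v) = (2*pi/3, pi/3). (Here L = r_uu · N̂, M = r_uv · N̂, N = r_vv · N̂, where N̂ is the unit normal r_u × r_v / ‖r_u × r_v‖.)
L = -1;  M = 0;  N = -3/4

Compute the unit normal N̂(u, v) = (sin(u)^2*cos(v)/Abs(sin(u)), sin(u)^2*sin(v)/Abs(sin(u)), sin(2*u)/(2*Abs(sin(u)))), and the second partials r_uu, r_uv, r_vv. Take dot products:
  L(u, v) = r_uu · N̂ = -sin(u)/Abs(sin(u)),
  M(u, v) = r_uv · N̂ = 0,
  N(u, v) = r_vv · N̂ = -sin(u)^3/Abs(sin(u)).
Evaluating at (u, v) = (2*pi/3, pi/3):
  L = -1, M = 0, N = -3/4.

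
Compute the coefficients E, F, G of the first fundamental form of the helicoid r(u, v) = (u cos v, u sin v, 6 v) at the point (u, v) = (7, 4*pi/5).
E = 1;  F = 0;  G = 85

Partials: r_u = (cos(v), sin(v), 0), r_v = (-u*sin(v), u*cos(v), 6). As functions of (u, v):
  E = r_u · r_u = 1,
  F = r_u · r_v = 0,
  G = r_v · r_v = u^2 + 36.
Evaluating at (u, v) = (7, 4*pi/5): E = 1, F = 0, G = 85.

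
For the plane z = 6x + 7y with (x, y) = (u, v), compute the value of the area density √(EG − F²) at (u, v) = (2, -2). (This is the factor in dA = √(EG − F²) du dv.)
√(EG − F²)|_{(2, -2)} = sqrt(86)

E = 37, F = 42, G = 50, so EG − F² = 86. Taking the positive square root: √(EG − F²) = sqrt(86). At (u, v) = (2, -2): sqrt(86).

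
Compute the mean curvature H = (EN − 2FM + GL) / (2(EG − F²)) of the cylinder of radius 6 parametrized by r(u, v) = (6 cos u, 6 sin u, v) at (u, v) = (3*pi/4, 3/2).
H = -1/12

With E = 36, F = 0, G = 1, L = -6, M = 0, N = 0, assemble
  H = (EN − 2FM + GL) / (2(EG − F²)) = -1/12.
At (u, v) = (3*pi/4, 3/2): H = -1/12.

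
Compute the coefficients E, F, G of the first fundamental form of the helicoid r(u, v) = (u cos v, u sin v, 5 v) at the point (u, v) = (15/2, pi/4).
E = 1;  F = 0;  G = 325/4

Partials: r_u = (cos(v), sin(v), 0), r_v = (-u*sin(v), u*cos(v), 5). As functions of (u, v):
  E = r_u · r_u = 1,
  F = r_u · r_v = 0,
  G = r_v · r_v = u^2 + 25.
Evaluating at (u, v) = (15/2, pi/4): E = 1, F = 0, G = 325/4.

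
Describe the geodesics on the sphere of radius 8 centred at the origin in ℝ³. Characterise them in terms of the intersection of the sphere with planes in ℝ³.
Geodesics on the sphere of radius 8 are great circles — circles of radius 8 obtained as the intersection of the sphere with planes through the origin (the centre of the sphere).

A curve α(t) of nonzero constant speed on the sphere of radius 8 is a geodesic iff its acceleration α̈ is everywhere normal to the surface, i.e. parallel to the radial vector α(t). Then d/dt(α × α̇) = α̇ × α̇ + α × α̈ = 0, so α × α̇ is a constant vector n ≠ 0 and α(t) · n = 0 for all t: α lies in the plane through the origin with normal n. The intersection of that plane with the sphere is a circle of radius 8 (a great circle). Conversely, a great circle traversed at constant speed has centripetal acceleration pointing at the origin, hence normal to the sphere, so every great circle is a geodesic.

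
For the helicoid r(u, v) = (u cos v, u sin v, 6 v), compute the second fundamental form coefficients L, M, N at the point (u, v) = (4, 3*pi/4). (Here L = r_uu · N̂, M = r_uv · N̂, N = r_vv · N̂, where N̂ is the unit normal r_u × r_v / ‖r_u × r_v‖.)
L = 0;  M = -3*sqrt(13)/13;  N = 0

Compute the unit normal N̂(u, v) = (6*sin(v)/sqrt(u^2 + 36), -6*cos(v)/sqrt(u^2 + 36), u/sqrt(u^2 + 36)), and the second partials r_uu, r_uv, r_vv. Take dot products:
  L(u, v) = r_uu · N̂ = 0,
  M(u, v) = r_uv · N̂ = -6/sqrt(u^2 + 36),
  N(u, v) = r_vv · N̂ = 0.
Evaluating at (u, v) = (4, 3*pi/4):
  L = 0, M = -3*sqrt(13)/13, N = 0.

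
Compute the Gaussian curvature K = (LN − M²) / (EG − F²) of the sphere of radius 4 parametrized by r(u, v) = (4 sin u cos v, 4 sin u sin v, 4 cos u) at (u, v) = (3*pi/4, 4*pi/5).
K = 1/16

Coefficients of the first fundamental form: E = 16, F = 0, G = 16*sin(u)^2.
Coefficients of the second fundamental form: L = -4*sin(u)/Abs(sin(u)), M = 0, N = -4*sin(u)^3/Abs(sin(u)).
Assemble K = (LN − M²)/(EG − F²) = 1/16. At (u, v) = (3*pi/4, 4*pi/5): K = 1/16.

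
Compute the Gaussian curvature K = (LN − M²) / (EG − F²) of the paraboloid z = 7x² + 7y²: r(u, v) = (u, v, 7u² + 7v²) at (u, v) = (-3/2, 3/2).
K = 196/779689

Coefficients of the first fundamental form: E = 196*u^2 + 1, F = 196*u*v, G = 196*v^2 + 1.
Coefficients of the second fundamental form: L = 14/sqrt(196*u^2 + 196*v^2 + 1), M = 0, N = 14/sqrt(196*u^2 + 196*v^2 + 1).
Assemble K = (LN − M²)/(EG − F²) = 196/(38416*u^4 + 76832*u^2*v^2 + 392*u^2 + 38416*v^4 + 392*v^2 + 1). At (u, v) = (-3/2, 3/2): K = 196/779689.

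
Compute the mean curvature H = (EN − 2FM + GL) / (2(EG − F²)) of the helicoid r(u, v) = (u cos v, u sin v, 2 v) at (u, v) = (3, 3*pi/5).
H = 0

With E = 1, F = 0, G = u^2 + 4, L = 0, M = -2/sqrt(u^2 + 4), N = 0, assemble
  H = (EN − 2FM + GL) / (2(EG − F²)) = 0.
At (u, v) = (3, 3*pi/5): H = 0.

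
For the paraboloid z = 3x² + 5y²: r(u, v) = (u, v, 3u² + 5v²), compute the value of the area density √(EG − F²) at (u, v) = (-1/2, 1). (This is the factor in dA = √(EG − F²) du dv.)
√(EG − F²)|_{(-1/2, 1)} = sqrt(110)

E = 36*u^2 + 1, F = 60*u*v, G = 100*v^2 + 1, so EG − F² = 36*u^2 + 100*v^2 + 1. Taking the positive square root: √(EG − F²) = sqrt(36*u^2 + 100*v^2 + 1). At (u, v) = (-1/2, 1): sqrt(110).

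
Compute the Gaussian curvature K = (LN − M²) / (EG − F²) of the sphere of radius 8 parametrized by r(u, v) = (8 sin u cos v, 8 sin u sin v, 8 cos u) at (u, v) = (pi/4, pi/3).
K = 1/64

Coefficients of the first fundamental form: E = 64, F = 0, G = 64*sin(u)^2.
Coefficients of the second fundamental form: L = -8*sin(u)/Abs(sin(u)), M = 0, N = -8*sin(u)^3/Abs(sin(u)).
Assemble K = (LN − M²)/(EG − F²) = 1/64. At (u, v) = (pi/4, pi/3): K = 1/64.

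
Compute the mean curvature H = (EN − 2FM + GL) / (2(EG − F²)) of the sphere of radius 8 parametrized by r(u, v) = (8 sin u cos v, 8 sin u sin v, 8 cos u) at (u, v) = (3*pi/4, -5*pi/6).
H = -1/8

With E = 64, F = 0, G = 64*sin(u)^2, L = -8*sin(u)/Abs(sin(u)), M = 0, N = -8*sin(u)^3/Abs(sin(u)), assemble
  H = (EN − 2FM + GL) / (2(EG − F²)) = -sin(u)/(8*Abs(sin(u))).
At (u, v) = (3*pi/4, -5*pi/6): H = -1/8.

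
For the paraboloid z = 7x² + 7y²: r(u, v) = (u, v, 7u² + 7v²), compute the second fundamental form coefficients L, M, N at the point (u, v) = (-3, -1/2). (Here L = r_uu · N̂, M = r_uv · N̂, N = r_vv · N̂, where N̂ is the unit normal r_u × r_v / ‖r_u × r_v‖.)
L = 7*sqrt(1814)/907;  M = 0;  N = 7*sqrt(1814)/907

Compute the unit normal N̂(u, v) = (-14*u/sqrt(196*u^2 + 196*v^2 + 1), -14*v/sqrt(196*u^2 + 196*v^2 + 1), 1/sqrt(196*u^2 + 196*v^2 + 1)), and the second partials r_uu, r_uv, r_vv. Take dot products:
  L(u, v) = r_uu · N̂ = 14/sqrt(196*u^2 + 196*v^2 + 1),
  M(u, v) = r_uv · N̂ = 0,
  N(u, v) = r_vv · N̂ = 14/sqrt(196*u^2 + 196*v^2 + 1).
Evaluating at (u, v) = (-3, -1/2):
  L = 7*sqrt(1814)/907, M = 0, N = 7*sqrt(1814)/907.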